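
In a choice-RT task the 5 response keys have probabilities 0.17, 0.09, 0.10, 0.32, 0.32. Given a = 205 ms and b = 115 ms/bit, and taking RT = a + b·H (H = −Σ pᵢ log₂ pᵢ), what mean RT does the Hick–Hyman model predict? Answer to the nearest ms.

450 ms

Entropy contributions −pᵢ log₂ pᵢ: 0.4346, 0.3127, 0.3322, 0.5260, 0.5260; sum H = 2.1315 bits.
RT = a + bH = 205 + 115·2.1315 = 450.12 ms.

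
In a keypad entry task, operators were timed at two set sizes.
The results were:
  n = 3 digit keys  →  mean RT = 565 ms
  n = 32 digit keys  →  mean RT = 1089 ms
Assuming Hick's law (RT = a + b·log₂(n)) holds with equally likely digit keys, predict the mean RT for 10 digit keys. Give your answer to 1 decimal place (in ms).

With log₂ n on the abscissa the relation is linear; from the two conditions:
  b = (1089 − 565) / (log₂ 32 − log₂ 3) = 524 / (5 − 1.5850) = 153.439 ms/bit
  a = 565 − 153.439 × 1.5850 = 321.805 ms
Then RT(10) = 321.805 + 153.439 × log₂ 10 = 321.805 + 153.439 × 3.3219 ≈ 831.518 ms.

831.5 ms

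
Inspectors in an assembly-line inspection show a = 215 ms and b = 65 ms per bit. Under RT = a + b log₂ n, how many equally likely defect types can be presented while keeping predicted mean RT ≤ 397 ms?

6

65·log₂ n ≤ 397 − 215 = 182, giving log₂ n ≤ 2.8000 and n ≤ 6.964. The largest whole number is 6.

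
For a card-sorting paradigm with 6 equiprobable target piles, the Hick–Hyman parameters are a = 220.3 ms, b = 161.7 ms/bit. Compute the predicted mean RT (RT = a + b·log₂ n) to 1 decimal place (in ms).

log₂(6) = 2.5850 bits, so RT = 220.3 + 161.7 × 2.5850 ≈ 638.288 ms.

638.3 ms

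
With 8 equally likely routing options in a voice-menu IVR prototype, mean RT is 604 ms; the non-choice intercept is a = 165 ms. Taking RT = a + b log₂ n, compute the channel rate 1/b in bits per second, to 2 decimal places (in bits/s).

Choice component = 604 − 165 = 439 ms over log₂(8) = 3 bits.
b = 439 / 3 = 146.333 ms/bit, so 1/b = 6.834 bits/s.

6.83 bits/s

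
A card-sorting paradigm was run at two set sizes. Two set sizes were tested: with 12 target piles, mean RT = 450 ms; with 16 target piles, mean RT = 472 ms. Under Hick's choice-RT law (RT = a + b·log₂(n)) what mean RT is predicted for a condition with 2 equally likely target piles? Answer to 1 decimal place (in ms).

RT is linear in log₂ n, so two points fix the line:
  b = (472 − 450) / (log₂ 16 − log₂ 12) = 22 / (4 − 3.5850) = 53.007 ms/bit
  a = 450 − 53.007 × 3.5850 = 259.971 ms
Then RT(2) = 259.971 + 53.007 × log₂ 2 = 259.971 + 53.007 × 1 ≈ 312.978 ms.

313.0 ms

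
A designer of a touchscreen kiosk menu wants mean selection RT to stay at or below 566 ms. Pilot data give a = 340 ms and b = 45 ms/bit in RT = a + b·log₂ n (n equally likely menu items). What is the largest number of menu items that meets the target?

32

45·log₂ n ≤ 566 − 340 = 226, giving log₂ n ≤ 5.0222 and n ≤ 32.497. The largest whole number is 32.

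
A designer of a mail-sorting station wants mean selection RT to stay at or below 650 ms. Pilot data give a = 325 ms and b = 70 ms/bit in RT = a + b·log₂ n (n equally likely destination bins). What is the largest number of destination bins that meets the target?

24

Set 325 + 70·log₂ n ≤ 650 → log₂ n ≤ (650 − 325)/70 = 4.6429.
So n ≤ 2^4.6429 = 24.983; the largest integer n is 24.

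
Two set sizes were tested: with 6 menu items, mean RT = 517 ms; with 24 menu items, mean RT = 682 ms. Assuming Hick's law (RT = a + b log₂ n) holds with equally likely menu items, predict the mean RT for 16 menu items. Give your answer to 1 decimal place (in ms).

RT is linear in log₂ n, so two points fix the line:
  b = (682 − 517) / (log₂ 24 − log₂ 6) = 165 / (4.5850 − 2.5850) = 82.500 ms/bit
  a = 517 − 82.500 × 2.5850 = 303.741 ms
Then RT(16) = 303.741 + 82.500 × log₂ 16 = 303.741 + 82.500 × 4 ≈ 633.741 ms.

633.7 ms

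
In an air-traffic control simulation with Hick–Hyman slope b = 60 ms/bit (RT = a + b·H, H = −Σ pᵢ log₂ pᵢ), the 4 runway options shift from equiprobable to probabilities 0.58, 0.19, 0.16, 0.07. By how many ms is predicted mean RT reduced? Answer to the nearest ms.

The RT saving is b·ΔH. Equiprobable H₀ = log₂(4) = 2.0000 bits; with the given probabilities H = 1.6026 bits.
b·(H₀ − H) = 60 × (2.0000 − 1.6026) = 23.84 ms.

24 ms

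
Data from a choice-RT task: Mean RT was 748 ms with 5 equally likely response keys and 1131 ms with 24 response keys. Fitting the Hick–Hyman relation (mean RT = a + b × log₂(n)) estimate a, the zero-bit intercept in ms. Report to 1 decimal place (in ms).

The slope on a log₂ axis is (1131 − 748) / (4.5850 − 2.3219) = 169.242 ms/bit.
a = RT₁ − b·log₂ n₁ = 748 − 169.242 × 2.3219 = 355.033 ms.

355.0 ms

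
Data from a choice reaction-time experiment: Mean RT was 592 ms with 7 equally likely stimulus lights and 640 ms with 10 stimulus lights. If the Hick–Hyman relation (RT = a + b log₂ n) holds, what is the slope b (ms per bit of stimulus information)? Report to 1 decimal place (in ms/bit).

93.3 ms/bit

The slope on a log₂ axis is (640 − 592) / (3.3219 − 2.8074) = 93.281 ms/bit.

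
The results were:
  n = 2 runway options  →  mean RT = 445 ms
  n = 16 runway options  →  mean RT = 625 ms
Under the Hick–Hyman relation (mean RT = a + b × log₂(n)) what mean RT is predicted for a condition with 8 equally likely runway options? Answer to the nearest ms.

565 ms

With log₂ n on the abscissa the relation is linear; from the two conditions:
  b = (625 − 445) / (log₂ 16 − log₂ 2) = 180 / (4 − 1) = 60 ms/bit
  a = 445 − 60 × 1 = 385 ms
Then RT(8) = 385 + 60 × log₂ 8 = 385 + 60 × 3 ≈ 565.000 ms.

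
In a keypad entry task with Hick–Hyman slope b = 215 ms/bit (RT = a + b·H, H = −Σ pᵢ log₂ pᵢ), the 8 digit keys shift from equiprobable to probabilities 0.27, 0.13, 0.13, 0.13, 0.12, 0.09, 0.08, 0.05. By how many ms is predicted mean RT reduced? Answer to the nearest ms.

The RT saving is b·ΔH. Equiprobable H₀ = log₂(8) = 3.0000 bits; with the given probabilities H = 2.8453 bits.
b·(H₀ − H) = 215 × (3.0000 − 2.8453) = 33.26 ms.

33 ms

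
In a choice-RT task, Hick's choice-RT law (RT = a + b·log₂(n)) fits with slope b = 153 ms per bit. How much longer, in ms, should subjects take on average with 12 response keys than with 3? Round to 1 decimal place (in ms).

ΔRT = (a + b log₂ n₂) − (a + b log₂ n₁) = b·(log₂ n₂ − log₂ n₁).
log₂(12) − log₂(3) = log₂(12/3) = log₂(4) = 2.
ΔRT = 153 × 2.0000 = 306.000 ms.

306.0 ms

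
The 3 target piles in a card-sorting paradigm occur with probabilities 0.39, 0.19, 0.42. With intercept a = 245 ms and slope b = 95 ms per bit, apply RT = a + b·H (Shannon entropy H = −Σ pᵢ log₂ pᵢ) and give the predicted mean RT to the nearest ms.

H = 0.39·log₂(1/0.39) + 0.19·log₂(1/0.19) + 0.42·log₂(1/0.42) = 1.5107 bits.
RT = 245 + 95 × 1.5107 = 388.51 ms.

389 ms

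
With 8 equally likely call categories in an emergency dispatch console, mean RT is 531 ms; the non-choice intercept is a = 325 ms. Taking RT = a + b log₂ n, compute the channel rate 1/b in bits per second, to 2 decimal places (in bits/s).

Choice component = 531 − 325 = 206 ms over log₂(8) = 3 bits.
b = 206 / 3 = 68.667 ms/bit, so 1/b = 14.563 bits/s.

14.56 bits/s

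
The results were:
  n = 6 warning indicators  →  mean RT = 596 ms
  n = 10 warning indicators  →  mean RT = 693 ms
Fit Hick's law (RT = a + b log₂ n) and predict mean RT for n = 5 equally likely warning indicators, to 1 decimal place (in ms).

561.4 ms

RT is linear in log₂ n, so two points fix the line:
  b = (693 − 596) / (log₂ 10 − log₂ 6) = 97 / (3.3219 − 2.5850) = 131.621 ms/bit
  a = 596 − 131.621 × 2.5850 = 255.765 ms
Then RT(5) = 255.765 + 131.621 × log₂ 5 = 255.765 + 131.621 × 2.3219 ≈ 561.379 ms.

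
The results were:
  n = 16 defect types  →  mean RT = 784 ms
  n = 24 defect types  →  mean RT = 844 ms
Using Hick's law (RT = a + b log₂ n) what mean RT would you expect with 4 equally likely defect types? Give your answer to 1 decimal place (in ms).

Fit slope and intercept:
  b = (844 − 784) / (log₂ 24 − log₂ 16) = 60 / (4.5850 − 4) = 102.571 ms/bit
  a = 784 − 102.571 × 4 = 373.717 ms
Then RT(4) = 373.717 + 102.571 × log₂ 4 = 373.717 + 102.571 × 2 ≈ 578.859 ms.

578.9 ms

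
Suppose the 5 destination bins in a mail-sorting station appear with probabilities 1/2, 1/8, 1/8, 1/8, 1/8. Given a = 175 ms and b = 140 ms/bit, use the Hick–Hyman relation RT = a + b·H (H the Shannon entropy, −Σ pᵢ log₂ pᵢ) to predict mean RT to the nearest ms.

Each term −pᵢ log₂ pᵢ: 0.5·1 + 0.125·3 + 0.125·3 + 0.125·3 + 0.125·3; summed, H = 2.000 bits.
Mean RT = a + bH = 175 + 140·2.000 = 455.00 ms.

455 ms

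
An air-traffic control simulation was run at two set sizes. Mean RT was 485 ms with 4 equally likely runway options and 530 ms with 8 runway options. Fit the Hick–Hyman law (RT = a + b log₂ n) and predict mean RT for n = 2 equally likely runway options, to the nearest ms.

440 ms

RT is linear in log₂ n, so two points fix the line:
  b = (530 − 485) / (log₂ 8 − log₂ 4) = 45 / (3 − 2) = 45 ms/bit
  a = 485 − 45 × 2 = 395 ms
Then RT(2) = 395 + 45 × log₂ 2 = 395 + 45 × 1 ≈ 440.000 ms.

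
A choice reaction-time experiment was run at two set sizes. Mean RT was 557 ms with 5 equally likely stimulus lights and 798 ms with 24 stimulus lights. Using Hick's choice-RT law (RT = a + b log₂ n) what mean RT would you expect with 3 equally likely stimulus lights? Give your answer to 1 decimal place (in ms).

Solve the two-equation system in a and b:
  b = (798 − 557) / (log₂ 24 − log₂ 5) = 241 / (4.5850 − 2.3219) = 106.494 ms/bit
  a = 557 − 106.494 × 2.3219 = 309.728 ms
Then RT(3) = 309.728 + 106.494 × log₂ 3 = 309.728 + 106.494 × 1.5850 ≈ 478.517 ms.

478.5 ms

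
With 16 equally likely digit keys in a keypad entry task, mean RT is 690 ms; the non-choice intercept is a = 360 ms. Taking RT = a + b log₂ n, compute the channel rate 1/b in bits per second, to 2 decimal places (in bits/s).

12.12 bits/s

b = (690 − 360)/log₂ 16 = 330/4 = 82.500 ms per bit = 0.08250 s/bit; the reciprocal is 12.121 bits/s.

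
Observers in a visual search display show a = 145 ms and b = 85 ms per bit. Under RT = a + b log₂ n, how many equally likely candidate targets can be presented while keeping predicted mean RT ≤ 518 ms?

20

Information budget: (518 − 145)/85 = 4.3882 bits, so n ≤ 2^4.3882 = 20.941 → at most 20.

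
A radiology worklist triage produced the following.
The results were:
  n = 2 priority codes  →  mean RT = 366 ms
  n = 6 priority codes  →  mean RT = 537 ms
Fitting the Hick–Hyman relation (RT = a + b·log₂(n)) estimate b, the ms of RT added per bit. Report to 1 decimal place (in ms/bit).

107.9 ms/bit

b = (RT₂ − RT₁)/(log₂ n₂ − log₂ n₁) = (537 − 366)/(2.5850 − 1) = 107.889 ms/bit.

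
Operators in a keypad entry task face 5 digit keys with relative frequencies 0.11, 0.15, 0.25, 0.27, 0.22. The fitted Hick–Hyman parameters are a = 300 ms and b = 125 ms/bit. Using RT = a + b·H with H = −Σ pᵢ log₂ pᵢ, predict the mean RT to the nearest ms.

581 ms

H = 0.11·log₂(1/0.11) + 0.15·log₂(1/0.15) + 0.25·log₂(1/0.25) + 0.27·log₂(1/0.27) + 0.22·log₂(1/0.22) = 2.2514 bits.
RT = 300 + 125 × 2.2514 = 581.43 ms.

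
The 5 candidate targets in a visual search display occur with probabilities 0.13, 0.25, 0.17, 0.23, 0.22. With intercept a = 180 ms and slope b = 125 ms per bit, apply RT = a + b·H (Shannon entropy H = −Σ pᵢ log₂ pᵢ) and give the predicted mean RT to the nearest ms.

Entropy contributions −pᵢ log₂ pᵢ: 0.3826, 0.5000, 0.4346, 0.4877, 0.4806; sum H = 2.2855 bits.
RT = a + bH = 180 + 125·2.2855 = 465.68 ms.

466 ms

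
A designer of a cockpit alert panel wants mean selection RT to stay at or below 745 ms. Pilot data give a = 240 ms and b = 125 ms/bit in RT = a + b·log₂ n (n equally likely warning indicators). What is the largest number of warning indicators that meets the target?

16

125·log₂ n ≤ 745 − 240 = 505, giving log₂ n ≤ 4.0400 and n ≤ 16.450. The largest whole number is 16.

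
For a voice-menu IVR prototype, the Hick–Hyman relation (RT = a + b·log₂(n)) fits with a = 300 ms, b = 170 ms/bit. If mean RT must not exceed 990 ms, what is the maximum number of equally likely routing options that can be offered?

16

170·log₂ n ≤ 990 − 300 = 690, giving log₂ n ≤ 4.0588 and n ≤ 16.666. The largest whole number is 16.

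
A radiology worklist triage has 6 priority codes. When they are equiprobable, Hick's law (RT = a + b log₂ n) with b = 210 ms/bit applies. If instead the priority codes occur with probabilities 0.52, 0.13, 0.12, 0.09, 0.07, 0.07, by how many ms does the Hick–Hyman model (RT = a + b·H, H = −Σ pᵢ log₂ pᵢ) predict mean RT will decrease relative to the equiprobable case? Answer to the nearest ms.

The RT saving is b·ΔH. Equiprobable H₀ = log₂(6) = 2.5850 bits; with the given probabilities H = 2.0901 bits.
b·(H₀ − H) = 210 × (2.5850 − 2.0901) = 103.93 ms.

104 ms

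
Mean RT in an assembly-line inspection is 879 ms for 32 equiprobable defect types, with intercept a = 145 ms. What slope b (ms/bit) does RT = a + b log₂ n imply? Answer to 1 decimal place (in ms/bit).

146.8 ms/bit

32 alternatives carry log₂ 32 = 5 bits; the choice cost is 879 − 145 = 734 ms, so b = 734/5 = 146.800 ms/bit.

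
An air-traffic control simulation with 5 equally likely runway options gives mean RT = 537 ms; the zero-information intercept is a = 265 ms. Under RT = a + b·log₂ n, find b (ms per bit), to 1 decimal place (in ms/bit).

117.1 ms/bit

log₂(5) = 2.3219 bits.
b = (RT − a)/log₂ n = (537 − 265) / 2.3219 = 117.144 ms/bit.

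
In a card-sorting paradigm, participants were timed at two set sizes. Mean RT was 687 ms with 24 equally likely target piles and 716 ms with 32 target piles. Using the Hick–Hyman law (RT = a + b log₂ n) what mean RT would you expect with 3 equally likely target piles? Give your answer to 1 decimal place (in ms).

Fit slope and intercept:
  b = (716 − 687) / (log₂ 32 − log₂ 24) = 29 / (5 − 4.5850) = 69.873 ms/bit
  a = 687 − 69.873 × 4.5850 = 366.634 ms
Then RT(3) = 366.634 + 69.873 × log₂ 3 = 366.634 + 69.873 × 1.5850 ≈ 477.380 ms.

477.4 ms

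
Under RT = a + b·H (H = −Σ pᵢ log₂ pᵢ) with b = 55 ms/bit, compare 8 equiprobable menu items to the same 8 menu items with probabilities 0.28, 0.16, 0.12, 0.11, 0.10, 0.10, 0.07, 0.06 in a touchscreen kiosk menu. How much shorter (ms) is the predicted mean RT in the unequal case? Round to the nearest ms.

9 ms

The RT saving is b·ΔH. Equiprobable H₀ = log₂(8) = 3.0000 bits; with the given probabilities H = 2.8311 bits.
b·(H₀ − H) = 55 × (3.0000 − 2.8311) = 9.29 ms.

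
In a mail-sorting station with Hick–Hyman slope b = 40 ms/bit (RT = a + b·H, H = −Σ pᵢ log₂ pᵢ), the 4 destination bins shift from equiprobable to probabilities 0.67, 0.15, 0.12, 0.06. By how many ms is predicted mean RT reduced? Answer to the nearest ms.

24 ms

Equiprobable entropy H₀ = log₂ 4 = 2.0000 bits.
Skewed entropy H = −Σ pᵢ log₂ pᵢ = 1.4082 bits.
ΔRT = b·(H₀ − H) = 40 × 0.5918 = 23.67 ms.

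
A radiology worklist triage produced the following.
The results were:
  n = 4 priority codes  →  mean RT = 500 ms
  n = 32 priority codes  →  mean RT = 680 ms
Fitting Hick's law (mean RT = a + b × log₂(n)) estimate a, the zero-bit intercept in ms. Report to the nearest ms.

380 ms

b = (RT₂ − RT₁)/(log₂ n₂ − log₂ n₁) = (680 − 500)/(5 − 2) = 60 ms/bit.
Intercept: a = 500 − 60·log₂(4) = 380.000 ms.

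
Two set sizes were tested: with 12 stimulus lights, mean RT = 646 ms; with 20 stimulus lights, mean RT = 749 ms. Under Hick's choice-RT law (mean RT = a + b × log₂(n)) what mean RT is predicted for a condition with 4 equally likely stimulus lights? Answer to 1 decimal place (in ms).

424.5 ms

Fit slope and intercept:
  b = (749 − 646) / (log₂ 20 − log₂ 12) = 103 / (4.3219 − 3.5850) = 139.762 ms/bit
  a = 646 − 139.762 × 3.5850 = 144.957 ms
Then RT(4) = 144.957 + 139.762 × log₂ 4 = 144.957 + 139.762 × 2 ≈ 424.482 ms.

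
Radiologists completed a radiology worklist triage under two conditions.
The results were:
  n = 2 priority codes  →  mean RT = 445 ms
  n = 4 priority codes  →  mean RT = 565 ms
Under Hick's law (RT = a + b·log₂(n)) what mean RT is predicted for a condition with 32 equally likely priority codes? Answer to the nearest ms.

Solve the two-equation system in a and b:
  b = (565 − 445) / (log₂ 4 − log₂ 2) = 120 / (2 − 1) = 120 ms/bit
  a = 445 − 120 × 1 = 325 ms
Then RT(32) = 325 + 120 × log₂ 32 = 325 + 120 × 5 ≈ 925.000 ms.

925 ms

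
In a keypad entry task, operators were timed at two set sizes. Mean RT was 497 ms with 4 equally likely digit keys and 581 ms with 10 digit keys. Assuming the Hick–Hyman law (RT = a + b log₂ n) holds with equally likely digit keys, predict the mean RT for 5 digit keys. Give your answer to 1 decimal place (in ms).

Fit slope and intercept:
  b = (581 − 497) / (log₂ 10 − log₂ 4) = 84 / (3.3219 − 2) = 63.544 ms/bit
  a = 497 − 63.544 × 2 = 369.913 ms
Then RT(5) = 369.913 + 63.544 × log₂ 5 = 369.913 + 63.544 × 2.3219 ≈ 517.456 ms.

517.5 ms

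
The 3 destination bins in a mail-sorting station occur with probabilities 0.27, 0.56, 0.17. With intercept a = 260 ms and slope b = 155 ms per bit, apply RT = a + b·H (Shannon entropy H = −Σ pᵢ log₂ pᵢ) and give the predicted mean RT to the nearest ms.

Entropy contributions −pᵢ log₂ pᵢ: 0.5100, 0.4684, 0.4346; sum H = 1.4130 bits.
RT = a + bH = 260 + 155·1.4130 = 479.02 ms.

479 ms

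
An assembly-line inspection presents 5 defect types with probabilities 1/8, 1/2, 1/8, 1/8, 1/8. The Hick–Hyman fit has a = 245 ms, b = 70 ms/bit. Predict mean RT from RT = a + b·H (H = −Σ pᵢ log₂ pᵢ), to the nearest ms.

385 ms

H = −Σ pᵢ log₂ pᵢ = 0.125·3 + 0.5·1 + 0.125·3 + 0.125·3 + 0.125·3 = 2.000 bits.
RT = 245 + 70 × 2.000 = 385.00 ms.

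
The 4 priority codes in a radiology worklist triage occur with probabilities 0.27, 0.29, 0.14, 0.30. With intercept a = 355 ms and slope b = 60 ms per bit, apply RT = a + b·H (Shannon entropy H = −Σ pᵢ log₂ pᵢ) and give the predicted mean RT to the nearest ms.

472 ms

H = 0.27·log₂(1/0.27) + 0.29·log₂(1/0.29) + 0.14·log₂(1/0.14) + 0.30·log₂(1/0.30) = 1.9461 bits.
RT = 355 + 60 × 1.9461 = 471.77 ms.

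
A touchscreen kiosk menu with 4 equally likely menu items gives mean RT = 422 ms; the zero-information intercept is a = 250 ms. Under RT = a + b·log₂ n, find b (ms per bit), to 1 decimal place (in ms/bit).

86.0 ms/bit

b = (422 − 250) / log₂(4) = 172 / 2 = 86.000 ms/bit.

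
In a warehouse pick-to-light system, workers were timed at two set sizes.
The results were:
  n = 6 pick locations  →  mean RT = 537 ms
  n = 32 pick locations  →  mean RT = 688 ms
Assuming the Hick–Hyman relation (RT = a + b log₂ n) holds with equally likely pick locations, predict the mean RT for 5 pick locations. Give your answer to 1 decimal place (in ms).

Solve the two-equation system in a and b:
  b = (688 − 537) / (log₂ 32 − log₂ 6) = 151 / (5 − 2.5850) = 62.525 ms/bit
  a = 537 − 62.525 × 2.5850 = 375.375 ms
Then RT(5) = 375.375 + 62.525 × log₂ 5 = 375.375 + 62.525 × 2.3219 ≈ 520.554 ms.

520.6 ms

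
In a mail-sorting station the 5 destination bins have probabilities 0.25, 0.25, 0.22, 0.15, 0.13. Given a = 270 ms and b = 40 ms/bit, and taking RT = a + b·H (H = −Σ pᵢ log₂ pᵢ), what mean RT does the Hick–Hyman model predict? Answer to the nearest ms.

H = 0.25·log₂(1/0.25) + 0.25·log₂(1/0.25) + 0.22·log₂(1/0.22) + 0.15·log₂(1/0.15) + 0.13·log₂(1/0.13) = 2.2738 bits.
RT = 270 + 40 × 2.2738 = 360.95 ms.

361 ms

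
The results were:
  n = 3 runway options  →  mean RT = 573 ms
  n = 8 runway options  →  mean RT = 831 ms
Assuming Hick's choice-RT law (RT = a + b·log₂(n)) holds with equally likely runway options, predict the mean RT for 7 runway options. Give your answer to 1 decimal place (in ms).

795.9 ms

RT is linear in log₂ n, so two points fix the line:
  b = (831 − 573) / (log₂ 8 − log₂ 3) = 258 / (3 − 1.5850) = 182.327 ms/bit
  a = 573 − 182.327 × 1.5850 = 284.018 ms
Then RT(7) = 284.018 + 182.327 × log₂ 7 = 284.018 + 182.327 × 2.8074 ≈ 795.876 ms.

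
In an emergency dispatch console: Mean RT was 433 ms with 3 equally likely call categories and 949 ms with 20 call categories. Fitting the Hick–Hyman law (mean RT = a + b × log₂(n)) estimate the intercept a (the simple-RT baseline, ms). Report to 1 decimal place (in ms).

134.2 ms

The slope on a log₂ axis is (949 − 433) / (4.3219 − 1.5850) = 188.530 ms/bit.
a = RT₁ − b·log₂ n₁ = 433 − 188.530 × 1.5850 = 134.187 ms.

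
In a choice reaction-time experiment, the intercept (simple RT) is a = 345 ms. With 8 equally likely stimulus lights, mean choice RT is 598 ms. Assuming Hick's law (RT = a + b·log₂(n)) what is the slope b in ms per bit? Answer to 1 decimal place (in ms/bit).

84.3 ms/bit

8 alternatives carry log₂ 8 = 3 bits; the choice cost is 598 − 345 = 253 ms, so b = 253/3 = 84.333 ms/bit.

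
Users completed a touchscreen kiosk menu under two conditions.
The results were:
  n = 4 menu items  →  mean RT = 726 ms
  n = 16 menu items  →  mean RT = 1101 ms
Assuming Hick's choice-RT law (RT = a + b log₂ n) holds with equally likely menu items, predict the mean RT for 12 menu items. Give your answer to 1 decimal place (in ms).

RT is linear in log₂ n, so two points fix the line:
  b = (1101 − 726) / (log₂ 16 − log₂ 4) = 375 / (4 − 2) = 187.500 ms/bit
  a = 726 − 187.500 × 2 = 351.000 ms
Then RT(12) = 351.000 + 187.500 × log₂ 12 = 351.000 + 187.500 × 3.5850 ≈ 1023.180 ms.

1023.2 ms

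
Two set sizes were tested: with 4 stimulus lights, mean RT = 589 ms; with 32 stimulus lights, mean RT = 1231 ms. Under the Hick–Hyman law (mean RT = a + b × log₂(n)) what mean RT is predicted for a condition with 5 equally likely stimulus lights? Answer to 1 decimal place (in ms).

657.9 ms

With log₂ n on the abscissa the relation is linear; from the two conditions:
  b = (1231 − 589) / (log₂ 32 − log₂ 4) = 642 / (5 − 2) = 214.000 ms/bit
  a = 589 − 214.000 × 2 = 161.000 ms
Then RT(5) = 161.000 + 214.000 × log₂ 5 = 161.000 + 214.000 × 2.3219 ≈ 657.893 ms.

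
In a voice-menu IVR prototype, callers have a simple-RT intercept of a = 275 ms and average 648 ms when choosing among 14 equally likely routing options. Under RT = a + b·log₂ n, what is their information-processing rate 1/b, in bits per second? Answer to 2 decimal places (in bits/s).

Choice component = 648 − 275 = 373 ms over log₂(14) = 3.8074 bits.
b = 373 / 3.8074 = 97.968 ms/bit, so 1/b = 10.207 bits/s.

10.21 bits/s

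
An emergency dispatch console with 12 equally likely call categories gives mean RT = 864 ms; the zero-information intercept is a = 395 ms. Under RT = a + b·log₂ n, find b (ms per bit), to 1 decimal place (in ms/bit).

130.8 ms/bit

b = (864 − 395) / log₂(12) = 469 / 3.5850 = 130.824 ms/bit.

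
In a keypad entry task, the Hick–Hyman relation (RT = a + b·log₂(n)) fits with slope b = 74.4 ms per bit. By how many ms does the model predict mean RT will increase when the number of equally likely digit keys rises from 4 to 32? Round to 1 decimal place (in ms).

223.2 ms

ΔRT = (a + b log₂ n₂) − (a + b log₂ n₁) = b·(log₂ n₂ − log₂ n₁).
log₂(32) − log₂(4) = log₂(32/4) = log₂(8) = 3.
ΔRT = 74.4 × 3.0000 = 223.200 ms.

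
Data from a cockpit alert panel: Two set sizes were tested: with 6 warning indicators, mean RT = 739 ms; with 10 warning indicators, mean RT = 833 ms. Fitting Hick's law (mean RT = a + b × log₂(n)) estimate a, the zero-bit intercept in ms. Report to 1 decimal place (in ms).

The slope on a log₂ axis is (833 − 739) / (3.3219 − 2.5850) = 127.550 ms/bit.
Intercept: a = 739 − 127.550·log₂(6) = 409.288 ms.

409.3 ms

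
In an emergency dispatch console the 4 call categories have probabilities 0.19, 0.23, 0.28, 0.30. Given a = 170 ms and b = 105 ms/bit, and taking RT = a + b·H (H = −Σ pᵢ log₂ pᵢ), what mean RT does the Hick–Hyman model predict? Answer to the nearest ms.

Entropy contributions −pᵢ log₂ pᵢ: 0.4552, 0.4877, 0.5142, 0.5211; sum H = 1.9782 bits.
RT = a + bH = 170 + 105·1.9782 = 377.71 ms.

378 ms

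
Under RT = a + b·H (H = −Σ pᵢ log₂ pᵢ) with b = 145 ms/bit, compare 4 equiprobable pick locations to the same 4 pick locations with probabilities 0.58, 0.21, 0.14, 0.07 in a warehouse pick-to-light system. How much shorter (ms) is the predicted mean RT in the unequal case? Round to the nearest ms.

59 ms

The RT saving is b·ΔH. Equiprobable H₀ = log₂(4) = 2.0000 bits; with the given probabilities H = 1.5943 bits.
b·(H₀ − H) = 145 × (2.0000 − 1.5943) = 58.83 ms.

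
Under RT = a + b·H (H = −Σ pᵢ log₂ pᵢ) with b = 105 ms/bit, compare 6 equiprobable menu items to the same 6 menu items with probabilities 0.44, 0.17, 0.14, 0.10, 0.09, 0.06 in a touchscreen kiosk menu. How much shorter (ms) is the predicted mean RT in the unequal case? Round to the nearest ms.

36 ms

Equiprobable entropy H₀ = log₂ 6 = 2.5850 bits.
Skewed entropy H = −Σ pᵢ log₂ pᵢ = 2.2412 bits.
ΔRT = b·(H₀ − H) = 105 × 0.3437 = 36.09 ms.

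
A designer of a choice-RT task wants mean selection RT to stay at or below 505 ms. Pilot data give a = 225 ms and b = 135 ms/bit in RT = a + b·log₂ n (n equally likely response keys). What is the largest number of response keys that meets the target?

135·log₂ n ≤ 505 − 225 = 280, giving log₂ n ≤ 2.0741 and n ≤ 4.211. The largest whole number is 4.

4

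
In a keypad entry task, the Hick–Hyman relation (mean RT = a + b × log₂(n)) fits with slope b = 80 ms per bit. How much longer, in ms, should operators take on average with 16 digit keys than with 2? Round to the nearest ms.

240 ms

Only the slope matters, since a is common to both: ΔRT = b·log₂(n₂/n₁).
log₂(16) − log₂(2) = log₂(16/2) = log₂(8) = 3.
ΔRT = 80 × 3.0000 = 240.000 ms.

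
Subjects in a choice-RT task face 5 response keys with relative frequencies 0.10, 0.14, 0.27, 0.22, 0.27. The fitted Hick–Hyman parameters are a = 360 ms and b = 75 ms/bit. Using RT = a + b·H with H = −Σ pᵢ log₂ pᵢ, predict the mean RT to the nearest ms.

527 ms

Entropy contributions −pᵢ log₂ pᵢ: 0.3322, 0.3971, 0.5100, 0.4806, 0.5100; sum H = 2.2299 bits.
RT = a + bH = 360 + 75·2.2299 = 527.24 ms.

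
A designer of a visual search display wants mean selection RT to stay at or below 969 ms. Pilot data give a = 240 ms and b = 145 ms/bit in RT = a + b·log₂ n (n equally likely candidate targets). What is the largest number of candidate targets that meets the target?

32

145·log₂ n ≤ 969 − 240 = 729, giving log₂ n ≤ 5.0276 and n ≤ 32.618. The largest whole number is 32.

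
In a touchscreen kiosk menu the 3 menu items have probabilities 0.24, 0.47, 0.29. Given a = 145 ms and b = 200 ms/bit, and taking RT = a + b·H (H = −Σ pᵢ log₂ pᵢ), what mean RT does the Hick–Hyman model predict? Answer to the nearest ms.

Entropy contributions −pᵢ log₂ pᵢ: 0.4941, 0.5120, 0.5179; sum H = 1.5240 bits.
RT = a + bH = 145 + 200·1.5240 = 449.80 ms.

450 ms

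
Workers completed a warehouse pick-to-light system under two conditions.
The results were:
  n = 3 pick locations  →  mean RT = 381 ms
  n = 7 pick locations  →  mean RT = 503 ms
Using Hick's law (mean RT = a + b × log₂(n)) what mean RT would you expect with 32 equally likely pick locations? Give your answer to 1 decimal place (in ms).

721.8 ms

Solve the two-equation system in a and b:
  b = (503 − 381) / (log₂ 7 − log₂ 3) = 122 / (2.8074 − 1.5850) = 99.804 ms/bit
  a = 381 − 99.804 × 1.5850 = 222.814 ms
Then RT(32) = 222.814 + 99.804 × log₂ 32 = 222.814 + 99.804 × 5 ≈ 721.835 ms.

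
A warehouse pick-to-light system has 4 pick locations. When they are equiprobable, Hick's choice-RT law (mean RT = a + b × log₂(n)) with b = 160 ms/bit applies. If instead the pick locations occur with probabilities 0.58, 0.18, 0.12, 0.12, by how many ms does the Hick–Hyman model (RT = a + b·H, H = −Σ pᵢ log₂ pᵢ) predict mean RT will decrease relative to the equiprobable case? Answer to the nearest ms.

The RT saving is b·ΔH. Equiprobable H₀ = log₂(4) = 2.0000 bits; with the given probabilities H = 1.6352 bits.
b·(H₀ − H) = 160 × (2.0000 − 1.6352) = 58.36 ms.

58 ms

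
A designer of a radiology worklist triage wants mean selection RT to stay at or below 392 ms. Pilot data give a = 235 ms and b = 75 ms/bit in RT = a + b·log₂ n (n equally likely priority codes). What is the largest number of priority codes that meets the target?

4

Set 235 + 75·log₂ n ≤ 392 → log₂ n ≤ (392 − 235)/75 = 2.0933.
So n ≤ 2^2.0933 = 4.267; the largest integer n is 4.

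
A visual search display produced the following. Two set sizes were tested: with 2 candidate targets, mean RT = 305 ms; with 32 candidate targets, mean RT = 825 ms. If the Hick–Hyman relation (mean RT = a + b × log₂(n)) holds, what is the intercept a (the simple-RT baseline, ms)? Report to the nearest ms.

b = (RT₂ − RT₁)/(log₂ n₂ − log₂ n₁) = (825 − 305)/(5 − 1) = 130 ms/bit.
a = RT₁ − b·log₂ n₁ = 305 − 130 × 1 = 175.000 ms.

175 ms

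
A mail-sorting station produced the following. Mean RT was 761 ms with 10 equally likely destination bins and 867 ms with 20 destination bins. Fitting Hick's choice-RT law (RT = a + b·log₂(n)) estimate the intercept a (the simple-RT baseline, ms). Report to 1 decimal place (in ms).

408.9 ms

The slope on a log₂ axis is (867 − 761) / (4.3219 − 3.3219) = 106.000 ms/bit.
a = RT₁ − b·log₂ n₁ = 761 − 106.000 × 3.3219 = 408.876 ms.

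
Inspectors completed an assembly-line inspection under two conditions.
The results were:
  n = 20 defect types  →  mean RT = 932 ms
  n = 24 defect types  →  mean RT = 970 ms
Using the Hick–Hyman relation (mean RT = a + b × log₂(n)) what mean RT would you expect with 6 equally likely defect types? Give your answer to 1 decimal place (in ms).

681.1 ms

Solve the two-equation system in a and b:
  b = (970 − 932) / (log₂ 24 − log₂ 20) = 38 / (4.5850 − 4.3219) = 144.468 ms/bit
  a = 932 − 144.468 × 4.3219 = 307.621 ms
Then RT(6) = 307.621 + 144.468 × log₂ 6 = 307.621 + 144.468 × 2.5850 ≈ 681.064 ms.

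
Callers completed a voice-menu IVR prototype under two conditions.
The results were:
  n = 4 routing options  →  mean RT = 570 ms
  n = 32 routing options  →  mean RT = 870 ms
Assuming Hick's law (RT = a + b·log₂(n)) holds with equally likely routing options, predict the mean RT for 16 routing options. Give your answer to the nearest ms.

770 ms

With log₂ n on the abscissa the relation is linear; from the two conditions:
  b = (870 − 570) / (log₂ 32 − log₂ 4) = 300 / (5 − 2) = 100 ms/bit
  a = 570 − 100 × 2 = 370 ms
Then RT(16) = 370 + 100 × log₂ 16 = 370 + 100 × 4 ≈ 770.000 ms.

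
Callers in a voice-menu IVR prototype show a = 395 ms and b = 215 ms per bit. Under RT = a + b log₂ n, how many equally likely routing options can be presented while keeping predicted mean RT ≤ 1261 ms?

16

Information budget: (1261 − 395)/215 = 4.0279 bits, so n ≤ 2^4.0279 = 16.313 → at most 16.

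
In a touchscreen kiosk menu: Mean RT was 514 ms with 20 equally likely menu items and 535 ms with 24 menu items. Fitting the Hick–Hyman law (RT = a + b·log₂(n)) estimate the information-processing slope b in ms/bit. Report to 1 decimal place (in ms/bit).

The slope on a log₂ axis is (535 − 514) / (4.5850 − 4.3219) = 79.837 ms/bit.

79.8 ms/bit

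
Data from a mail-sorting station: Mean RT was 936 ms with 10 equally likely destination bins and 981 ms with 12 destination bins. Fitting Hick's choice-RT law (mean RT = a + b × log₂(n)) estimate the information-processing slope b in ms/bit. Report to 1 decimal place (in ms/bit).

171.1 ms/bit

Slope: b = (981 − 936) / (log₂ 12 − log₂ 10) = 45/0.2630 = 171.080 ms/bit.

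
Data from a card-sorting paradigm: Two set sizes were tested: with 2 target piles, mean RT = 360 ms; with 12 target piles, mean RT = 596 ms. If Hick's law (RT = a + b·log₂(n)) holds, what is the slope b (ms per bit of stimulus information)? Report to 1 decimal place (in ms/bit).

The slope on a log₂ axis is (596 − 360) / (3.5850 − 1) = 91.297 ms/bit.

91.3 ms/bit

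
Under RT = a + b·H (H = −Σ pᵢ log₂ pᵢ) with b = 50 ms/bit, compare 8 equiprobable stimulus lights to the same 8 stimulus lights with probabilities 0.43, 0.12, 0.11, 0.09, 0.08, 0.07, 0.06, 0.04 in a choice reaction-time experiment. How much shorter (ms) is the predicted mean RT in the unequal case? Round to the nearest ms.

The RT saving is b·ΔH. Equiprobable H₀ = log₂(8) = 3.0000 bits; with the given probabilities H = 2.5429 bits.
b·(H₀ − H) = 50 × (3.0000 − 2.5429) = 22.85 ms.

23 ms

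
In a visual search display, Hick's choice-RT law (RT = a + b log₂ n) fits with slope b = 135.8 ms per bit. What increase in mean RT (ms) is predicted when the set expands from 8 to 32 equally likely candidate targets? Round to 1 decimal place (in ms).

271.6 ms

The intercept a cancels: ΔRT = b·(log₂ n₂ − log₂ n₁) = b·log₂(n₂/n₁).
log₂(32) − log₂(8) = log₂(32/8) = log₂(4) = 2.
ΔRT = 135.8 × 2.0000 = 271.600 ms.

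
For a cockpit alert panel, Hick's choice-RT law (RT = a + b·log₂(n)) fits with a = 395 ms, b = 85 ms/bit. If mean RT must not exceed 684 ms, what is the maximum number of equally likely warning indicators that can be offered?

Set 395 + 85·log₂ n ≤ 684 → log₂ n ≤ (684 − 395)/85 = 3.4000.
So n ≤ 2^3.4000 = 10.556; the largest integer n is 10.

10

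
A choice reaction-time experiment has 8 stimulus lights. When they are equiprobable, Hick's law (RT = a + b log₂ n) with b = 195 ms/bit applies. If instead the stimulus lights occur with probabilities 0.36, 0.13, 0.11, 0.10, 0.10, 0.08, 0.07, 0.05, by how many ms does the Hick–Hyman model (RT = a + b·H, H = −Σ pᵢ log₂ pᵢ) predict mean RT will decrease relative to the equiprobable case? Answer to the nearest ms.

58 ms

The RT saving is b·ΔH. Equiprobable H₀ = log₂(8) = 3.0000 bits; with the given probabilities H = 2.7041 bits.
b·(H₀ − H) = 195 × (3.0000 − 2.7041) = 57.70 ms.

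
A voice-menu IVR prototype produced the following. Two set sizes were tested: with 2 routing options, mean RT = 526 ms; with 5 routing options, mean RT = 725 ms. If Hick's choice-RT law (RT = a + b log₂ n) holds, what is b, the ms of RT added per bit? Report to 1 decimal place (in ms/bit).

150.5 ms/bit

b = (RT₂ − RT₁)/(log₂ n₂ − log₂ n₁) = (725 − 526)/(2.3219 − 1) = 150.538 ms/bit.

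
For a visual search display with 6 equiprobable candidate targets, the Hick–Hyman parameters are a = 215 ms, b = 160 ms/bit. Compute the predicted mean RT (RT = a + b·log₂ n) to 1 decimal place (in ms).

log₂(6) = 2.5850 bits, so RT = 215 + 160 × 2.5850 ≈ 628.594 ms.

628.6 ms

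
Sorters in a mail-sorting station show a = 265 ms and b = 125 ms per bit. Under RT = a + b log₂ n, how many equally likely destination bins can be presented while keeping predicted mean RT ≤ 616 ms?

Information budget: (616 − 265)/125 = 2.8080 bits, so n ≤ 2^2.8080 = 7.003 → at most 7.

7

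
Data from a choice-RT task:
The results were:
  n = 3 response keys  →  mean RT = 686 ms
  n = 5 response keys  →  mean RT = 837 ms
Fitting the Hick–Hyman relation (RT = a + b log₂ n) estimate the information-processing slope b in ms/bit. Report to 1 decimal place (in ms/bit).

204.9 ms/bit

Slope: b = (837 − 686) / (log₂ 5 − log₂ 3) = 151/0.7370 = 204.894 ms/bit.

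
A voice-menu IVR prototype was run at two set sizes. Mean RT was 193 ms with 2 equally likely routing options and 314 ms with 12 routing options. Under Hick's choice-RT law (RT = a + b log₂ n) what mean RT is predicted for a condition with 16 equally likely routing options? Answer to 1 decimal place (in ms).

333.4 ms

With log₂ n on the abscissa the relation is linear; from the two conditions:
  b = (314 − 193) / (log₂ 12 − log₂ 2) = 121 / (3.5850 − 1) = 46.809 ms/bit
  a = 193 − 46.809 × 1 = 146.191 ms
Then RT(16) = 146.191 + 46.809 × log₂ 16 = 146.191 + 46.809 × 4 ≈ 333.428 ms.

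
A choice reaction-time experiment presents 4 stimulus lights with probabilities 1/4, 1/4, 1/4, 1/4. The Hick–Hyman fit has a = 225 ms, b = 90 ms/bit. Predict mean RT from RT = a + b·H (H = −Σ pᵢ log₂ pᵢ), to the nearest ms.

405 ms

H = −Σ pᵢ log₂ pᵢ = 0.25·2 + 0.25·2 + 0.25·2 + 0.25·2 = 2.000 bits.
RT = 225 + 90 × 2.000 = 405.00 ms.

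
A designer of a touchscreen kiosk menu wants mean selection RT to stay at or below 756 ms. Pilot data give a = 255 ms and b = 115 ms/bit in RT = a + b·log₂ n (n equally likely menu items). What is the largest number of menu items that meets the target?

20

Set 255 + 115·log₂ n ≤ 756 → log₂ n ≤ (756 − 255)/115 = 4.3565.
So n ≤ 2^4.3565 = 20.485; the largest integer n is 20.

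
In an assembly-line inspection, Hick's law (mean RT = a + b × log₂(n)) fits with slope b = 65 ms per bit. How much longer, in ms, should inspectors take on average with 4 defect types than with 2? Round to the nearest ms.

ΔRT = (a + b log₂ n₂) − (a + b log₂ n₁) = b·(log₂ n₂ − log₂ n₁).
log₂(4) − log₂(2) = log₂(4/2) = log₂(2) = 1.
ΔRT = 65 × 1.0000 = 65.000 ms.

65 ms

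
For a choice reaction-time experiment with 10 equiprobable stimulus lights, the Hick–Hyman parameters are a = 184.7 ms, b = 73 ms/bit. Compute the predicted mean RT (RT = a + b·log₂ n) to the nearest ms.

427 ms

log₂(10) = 3.3219 bits, so RT = 184.7 + 73 × 3.3219 ≈ 427.201 ms.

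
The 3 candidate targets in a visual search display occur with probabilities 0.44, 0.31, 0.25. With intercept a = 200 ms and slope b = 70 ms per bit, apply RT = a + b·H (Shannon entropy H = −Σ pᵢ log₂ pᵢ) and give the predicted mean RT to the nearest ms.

308 ms

H = 0.44·log₂(1/0.44) + 0.31·log₂(1/0.31) + 0.25·log₂(1/0.25) = 1.5449 bits.
RT = 200 + 70 × 1.5449 = 308.15 ms.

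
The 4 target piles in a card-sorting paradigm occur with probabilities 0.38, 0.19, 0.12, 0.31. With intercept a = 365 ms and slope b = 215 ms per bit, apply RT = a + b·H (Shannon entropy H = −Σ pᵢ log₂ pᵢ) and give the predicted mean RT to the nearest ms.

768 ms

H = 0.38·log₂(1/0.38) + 0.19·log₂(1/0.19) + 0.12·log₂(1/0.12) + 0.31·log₂(1/0.31) = 1.8765 bits.
RT = 365 + 215 × 1.8765 = 768.46 ms.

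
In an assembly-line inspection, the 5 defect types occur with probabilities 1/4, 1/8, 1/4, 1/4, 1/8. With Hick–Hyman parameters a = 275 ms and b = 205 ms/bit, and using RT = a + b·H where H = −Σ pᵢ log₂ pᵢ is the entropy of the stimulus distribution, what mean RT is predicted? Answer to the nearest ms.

Each term −pᵢ log₂ pᵢ: 0.25·2 + 0.125·3 + 0.25·2 + 0.25·2 + 0.125·3; summed, H = 2.250 bits.
Mean RT = a + bH = 275 + 205·2.250 = 736.25 ms.

736 ms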